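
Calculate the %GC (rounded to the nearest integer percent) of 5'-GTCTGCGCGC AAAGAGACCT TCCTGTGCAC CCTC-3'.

C=13, A=6, T=7, G=8
G+C = 8 + 13 = 21 out of 34 bases
%GC = 21/34 × 100 = 61.76% ≈ 62%

62%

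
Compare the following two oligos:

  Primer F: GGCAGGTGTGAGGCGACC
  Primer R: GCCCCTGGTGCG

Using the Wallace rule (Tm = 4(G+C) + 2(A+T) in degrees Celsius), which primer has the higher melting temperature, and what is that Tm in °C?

Primer F, 62°C

Primer F: A+T=5, G+C=13 → Tm = 2(5)+4(13) = 62°C
Primer R: A+T=2, G+C=10 → Tm = 2(2)+4(10) = 44°C
62°C vs 44°C → primer F is higher.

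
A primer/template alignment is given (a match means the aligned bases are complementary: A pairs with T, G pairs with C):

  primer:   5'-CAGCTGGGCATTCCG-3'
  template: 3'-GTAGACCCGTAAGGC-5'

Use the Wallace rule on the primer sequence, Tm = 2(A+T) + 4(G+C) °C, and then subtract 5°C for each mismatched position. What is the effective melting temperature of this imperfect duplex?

45°C

Primer base counts: A=2, T=3, G=5, C=5 → A+T=5, G+C=10
Perfect-match Tm = 2(5) + 4(10) = 10 + 40 = 50°C
Mismatches (positions where the bases are not complementary): 1 (at position 3)
Effective Tm = 50 − 1×5 = 50 − 5 = 45°C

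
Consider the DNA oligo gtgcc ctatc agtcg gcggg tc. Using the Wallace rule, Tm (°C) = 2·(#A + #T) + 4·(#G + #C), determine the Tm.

Counting bases: C=7, T=5, A=2, G=8
So N_AT = 7 and N_GC = 15.
Tm = 2(7) + 4(15) = 14 + 60 = 74°C

74°C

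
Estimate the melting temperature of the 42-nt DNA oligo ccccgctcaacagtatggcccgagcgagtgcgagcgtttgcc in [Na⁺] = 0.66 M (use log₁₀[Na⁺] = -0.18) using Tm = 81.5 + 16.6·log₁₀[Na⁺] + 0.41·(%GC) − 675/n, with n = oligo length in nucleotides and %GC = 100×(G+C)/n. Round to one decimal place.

Length n = 42. Counting bases: A=7, G=13, C=15, T=7
G+C = 28, so %GC = 28/42 × 100 = 66.667%
Salt term: 16.6 × (-0.18) = -2.988
GC term: 0.41 × 66.667 = 27.333; length term: −675/42 = −16.071
Tm = 81.5 + (-2.988) + 27.333 − 16.071 = 89.774 → 89.8°C

89.8°C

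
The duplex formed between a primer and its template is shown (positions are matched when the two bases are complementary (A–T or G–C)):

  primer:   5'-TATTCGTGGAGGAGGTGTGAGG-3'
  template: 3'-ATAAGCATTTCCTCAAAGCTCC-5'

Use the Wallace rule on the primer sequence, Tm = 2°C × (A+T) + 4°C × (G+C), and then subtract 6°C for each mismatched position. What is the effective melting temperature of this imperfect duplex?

Primer base counts: A=4, T=6, G=11, C=1 → A+T=10, G+C=12
Perfect-match Tm = 2(10) + 4(12) = 20 + 48 = 68°C
Mismatches (positions where the bases are not complementary): 5 (at positions 8, 9, 15, 17, 18)
Effective Tm = 68 − 5×6 = 68 − 30 = 38°C

38°C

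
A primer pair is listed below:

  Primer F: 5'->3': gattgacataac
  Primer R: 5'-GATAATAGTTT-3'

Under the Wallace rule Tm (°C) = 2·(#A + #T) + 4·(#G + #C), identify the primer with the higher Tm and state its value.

Primer F, 32°C

Primer F: A+T=8, G+C=4 → Tm = 2(8)+4(4) = 32°C
Primer R: A+T=9, G+C=2 → Tm = 2(9)+4(2) = 26°C
32°C vs 26°C → primer F is higher.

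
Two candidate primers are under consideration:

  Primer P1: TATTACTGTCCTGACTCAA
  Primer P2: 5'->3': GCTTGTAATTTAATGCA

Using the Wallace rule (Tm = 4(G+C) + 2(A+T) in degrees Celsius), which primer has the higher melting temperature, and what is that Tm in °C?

Primer P1: A+T=12, G+C=7 → Tm = 2(12)+4(7) = 52°C
Primer P2: A+T=12, G+C=5 → Tm = 2(12)+4(5) = 44°C
52°C vs 44°C → primer P1 is higher.

Primer P1, 52°C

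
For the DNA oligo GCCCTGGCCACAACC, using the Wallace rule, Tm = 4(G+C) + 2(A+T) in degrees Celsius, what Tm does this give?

A=3, G=3, T=1, C=8
A+T = 4, G+C = 11
Tm = 2(4) + 4(11) = 8 + 44 = 52°C

52°C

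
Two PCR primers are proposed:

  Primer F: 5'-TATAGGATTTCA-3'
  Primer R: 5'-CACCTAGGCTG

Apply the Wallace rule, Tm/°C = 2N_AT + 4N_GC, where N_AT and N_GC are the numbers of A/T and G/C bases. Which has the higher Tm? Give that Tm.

Primer F: A+T=9, G+C=3 → Tm = 2(9)+4(3) = 30°C
Primer R: A+T=4, G+C=7 → Tm = 2(4)+4(7) = 36°C
30°C vs 36°C → primer R is higher.

Primer R, 36°C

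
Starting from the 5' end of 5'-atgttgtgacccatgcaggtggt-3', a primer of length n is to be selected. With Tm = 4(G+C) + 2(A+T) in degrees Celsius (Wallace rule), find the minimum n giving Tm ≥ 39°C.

First 13 bases: ATGTTGTGACCCA → Tm = 38°C (< 39°C)
First 14 bases: ATGTTGTGACCCAT → Tm = 40°C (≥ 39°C)
Since every base adds ≥2°C, Tm only increases with n, so the threshold is first crossed at n = 14.

n = 14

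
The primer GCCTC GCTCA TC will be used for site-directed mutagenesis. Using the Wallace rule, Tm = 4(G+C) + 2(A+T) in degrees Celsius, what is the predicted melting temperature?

40°C

Counting bases: C=6, T=3, G=2, A=1
A+T = 4, G+C = 8
Tm = 4·8 + 2·4 = 32 + 8 = 40°C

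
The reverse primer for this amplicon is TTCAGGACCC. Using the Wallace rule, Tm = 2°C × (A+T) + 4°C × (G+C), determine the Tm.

32°C

Base counts: T=2, A=2, C=4, G=2
AT pairs contribute 4, GC pairs contribute 6.
Tm = 2×4 + 4×6 = 32°C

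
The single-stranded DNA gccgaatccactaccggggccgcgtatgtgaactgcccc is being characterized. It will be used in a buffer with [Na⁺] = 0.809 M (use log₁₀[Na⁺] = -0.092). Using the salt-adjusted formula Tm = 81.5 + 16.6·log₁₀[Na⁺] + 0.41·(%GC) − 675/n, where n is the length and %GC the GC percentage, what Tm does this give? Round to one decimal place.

Length n = 39. Base counts: A=7, G=11, C=15, T=6
G+C = 26, so %GC = 26/39 × 100 = 66.667%
Salt term: 16.6 × (-0.092) = -1.527
GC term: 0.41 × 66.667 = 27.333; length term: −675/39 = −17.308
Tm = 81.5 + (-1.527) + 27.333 − 17.308 = 89.998 → 90.0°C

90.0°C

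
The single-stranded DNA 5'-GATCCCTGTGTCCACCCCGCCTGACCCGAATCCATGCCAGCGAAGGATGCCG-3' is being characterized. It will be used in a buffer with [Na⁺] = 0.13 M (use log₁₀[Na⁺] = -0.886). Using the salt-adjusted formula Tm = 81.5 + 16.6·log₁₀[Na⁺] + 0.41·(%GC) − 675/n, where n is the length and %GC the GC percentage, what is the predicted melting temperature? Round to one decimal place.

80.6°C

Length n = 52. Base counts: C=21, A=10, G=13, T=8
G+C = 34, so %GC = 34/52 × 100 = 65.385%
Salt term: 16.6 × (-0.886) = -14.708
GC term: 0.41 × 65.385 = 26.808; length term: −675/52 = −12.981
Tm = 81.5 + (-14.708) + 26.808 − 12.981 = 80.619 → 80.6°C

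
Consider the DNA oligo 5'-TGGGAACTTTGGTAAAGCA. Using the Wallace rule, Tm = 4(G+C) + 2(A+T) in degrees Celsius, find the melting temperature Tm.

54°C

Counting bases: C=2, A=6, T=5, G=6
AT pairs contribute 11, GC pairs contribute 8.
Tm = 4·8 + 2·11 = 32 + 22 = 54°C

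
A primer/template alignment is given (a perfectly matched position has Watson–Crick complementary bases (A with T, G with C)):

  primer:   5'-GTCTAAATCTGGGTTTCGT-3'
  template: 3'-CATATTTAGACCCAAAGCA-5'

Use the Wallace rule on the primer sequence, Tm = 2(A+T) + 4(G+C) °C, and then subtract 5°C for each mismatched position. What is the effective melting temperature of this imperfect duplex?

Primer base counts: A=3, T=8, G=5, C=3 → A+T=11, G+C=8
Perfect-match Tm = 2(11) + 4(8) = 22 + 32 = 54°C
Mismatches (positions where the bases are not complementary): 1 (at position 3)
Effective Tm = 54 − 1×5 = 54 − 5 = 49°C

49°C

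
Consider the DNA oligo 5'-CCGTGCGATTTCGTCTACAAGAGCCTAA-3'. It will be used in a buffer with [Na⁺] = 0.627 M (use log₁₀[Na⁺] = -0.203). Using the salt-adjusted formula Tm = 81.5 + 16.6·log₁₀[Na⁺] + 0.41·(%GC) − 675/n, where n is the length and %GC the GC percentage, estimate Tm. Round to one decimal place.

74.5°C

Length n = 28. Counting bases: C=8, G=6, A=7, T=7
G+C = 14, so %GC = 14/28 × 100 = 50%
Salt term: 16.6 × (-0.203) = -3.37
GC term: 0.41 × 50 = 20.5; length term: −675/28 = −24.107
Tm = 81.5 + (-3.37) + 20.5 − 24.107 = 74.523 → 74.5°C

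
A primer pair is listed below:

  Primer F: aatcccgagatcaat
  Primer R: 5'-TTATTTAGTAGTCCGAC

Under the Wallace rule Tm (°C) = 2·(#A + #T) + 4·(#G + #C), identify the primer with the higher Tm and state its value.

Primer F: A+T=9, G+C=6 → Tm = 2(9)+4(6) = 42°C
Primer R: A+T=11, G+C=6 → Tm = 2(11)+4(6) = 46°C
42°C vs 46°C → primer R is higher.

Primer R, 46°C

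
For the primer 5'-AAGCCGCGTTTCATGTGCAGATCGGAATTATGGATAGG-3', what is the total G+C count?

18

Base counts: A=10, T=10, G=12, C=6
G+C = 12 + 6 = 18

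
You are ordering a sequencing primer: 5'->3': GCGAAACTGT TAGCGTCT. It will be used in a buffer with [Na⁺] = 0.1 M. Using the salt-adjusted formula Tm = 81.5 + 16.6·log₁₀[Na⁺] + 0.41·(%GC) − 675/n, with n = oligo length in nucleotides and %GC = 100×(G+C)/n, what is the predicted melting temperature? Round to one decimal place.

47.9°C

Length n = 18. Base counts: G=5, T=5, C=4, A=4
G+C = 9, so %GC = 9/18 × 100 = 50%
Salt term: 16.6 × (-1) = -16.6
GC term: 0.41 × 50 = 20.5; length term: −675/18 = −37.5
Tm = 81.5 + (-16.6) + 20.5 − 37.5 = 47.9 → 47.9°C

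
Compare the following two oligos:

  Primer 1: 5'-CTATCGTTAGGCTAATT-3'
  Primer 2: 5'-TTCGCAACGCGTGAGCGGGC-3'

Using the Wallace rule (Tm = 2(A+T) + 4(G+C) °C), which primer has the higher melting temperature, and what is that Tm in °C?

Primer 2, 68°C

Primer 1: A+T=11, G+C=6 → Tm = 2(11)+4(6) = 46°C
Primer 2: A+T=6, G+C=14 → Tm = 2(6)+4(14) = 68°C
46°C vs 68°C → primer 2 is higher.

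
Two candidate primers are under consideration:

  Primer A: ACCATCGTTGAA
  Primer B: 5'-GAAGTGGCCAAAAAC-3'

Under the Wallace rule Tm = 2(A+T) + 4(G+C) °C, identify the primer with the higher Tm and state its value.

Primer A: A+T=7, G+C=5 → Tm = 2(7)+4(5) = 34°C
Primer B: A+T=8, G+C=7 → Tm = 2(8)+4(7) = 44°C
34°C vs 44°C → primer B is higher.

Primer B, 44°C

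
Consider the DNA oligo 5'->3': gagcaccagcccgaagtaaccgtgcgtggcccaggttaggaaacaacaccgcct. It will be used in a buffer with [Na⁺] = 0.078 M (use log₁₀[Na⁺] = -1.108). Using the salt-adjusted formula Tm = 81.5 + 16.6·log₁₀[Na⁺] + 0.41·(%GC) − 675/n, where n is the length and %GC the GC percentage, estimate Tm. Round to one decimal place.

75.7°C

Length n = 54. Scanning the sequence gives G=15, A=15, C=18, T=6.
G+C = 33, so %GC = 33/54 × 100 = 61.111%
Salt term: 16.6 × (-1.108) = -18.393
GC term: 0.41 × 61.111 = 25.056; length term: −675/54 = −12.5
Tm = 81.5 + (-18.393) + 25.056 − 12.5 = 75.663 → 75.7°C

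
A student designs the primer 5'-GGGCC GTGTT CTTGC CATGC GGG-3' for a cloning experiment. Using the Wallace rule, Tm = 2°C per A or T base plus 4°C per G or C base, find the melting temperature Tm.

78°C

Base counts: A=1, T=6, G=10, C=6
AT pairs contribute 7, GC pairs contribute 16.
Tm = 2(7) + 4(16) = 14 + 64 = 78°C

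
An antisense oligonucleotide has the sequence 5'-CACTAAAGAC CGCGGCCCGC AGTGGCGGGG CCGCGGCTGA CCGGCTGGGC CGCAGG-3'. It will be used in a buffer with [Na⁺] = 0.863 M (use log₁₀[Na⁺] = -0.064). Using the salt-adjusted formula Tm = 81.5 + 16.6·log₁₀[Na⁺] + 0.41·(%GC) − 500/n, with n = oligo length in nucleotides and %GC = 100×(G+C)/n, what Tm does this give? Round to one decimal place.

Length n = 56. Base counts: T=4, A=8, G=24, C=20
G+C = 44, so %GC = 44/56 × 100 = 78.571%
Salt term: 16.6 × (-0.064) = -1.062
GC term: 0.41 × 78.571 = 32.214; length term: −500/56 = −8.929
Tm = 81.5 + (-1.062) + 32.214 − 8.929 = 103.723 → 103.7°C

103.7°C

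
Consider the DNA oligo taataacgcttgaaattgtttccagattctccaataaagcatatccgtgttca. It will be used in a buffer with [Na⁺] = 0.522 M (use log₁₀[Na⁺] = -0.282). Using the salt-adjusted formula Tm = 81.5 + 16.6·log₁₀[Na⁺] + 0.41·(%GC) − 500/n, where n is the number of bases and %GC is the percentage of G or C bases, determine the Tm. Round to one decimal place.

81.3°C

Length n = 53. Counting bases: C=11, A=17, G=7, T=18
G+C = 18, so %GC = 18/53 × 100 = 33.962%
Salt term: 16.6 × (-0.282) = -4.681
GC term: 0.41 × 33.962 = 13.924; length term: −500/53 = −9.434
Tm = 81.5 + (-4.681) + 13.924 − 9.434 = 81.309 → 81.3°C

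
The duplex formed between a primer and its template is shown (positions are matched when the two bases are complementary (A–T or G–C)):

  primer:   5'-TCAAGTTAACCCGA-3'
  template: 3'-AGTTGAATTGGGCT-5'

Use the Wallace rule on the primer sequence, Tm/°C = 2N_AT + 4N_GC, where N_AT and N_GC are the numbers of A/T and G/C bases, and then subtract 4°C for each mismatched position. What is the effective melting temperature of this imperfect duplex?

36°C

Primer base counts: A=5, T=3, G=2, C=4 → A+T=8, G+C=6
Perfect-match Tm = 2(8) + 4(6) = 16 + 24 = 40°C
Mismatches (positions where the bases are not complementary): 1 (at position 5)
Effective Tm = 40 − 1×4 = 40 − 4 = 36°C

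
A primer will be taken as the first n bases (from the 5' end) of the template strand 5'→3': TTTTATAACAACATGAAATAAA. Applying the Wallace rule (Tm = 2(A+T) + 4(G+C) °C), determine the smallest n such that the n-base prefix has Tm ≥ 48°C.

n = 21

First 20 bases: TTTTATAACAACATGAAATA → Tm = 46°C (< 48°C)
First 21 bases: TTTTATAACAACATGAAATAA → Tm = 48°C (≥ 48°C)
Each additional base adds 2°C (A/T) or 4°C (G/C), so Tm is non-decreasing in n; n = 21 is the first length to reach 48°C.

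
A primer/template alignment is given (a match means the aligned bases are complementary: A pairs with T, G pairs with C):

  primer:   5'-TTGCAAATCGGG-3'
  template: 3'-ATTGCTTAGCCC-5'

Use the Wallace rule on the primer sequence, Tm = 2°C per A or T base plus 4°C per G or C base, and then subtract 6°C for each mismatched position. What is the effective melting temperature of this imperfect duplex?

Primer base counts: A=3, T=3, G=4, C=2 → A+T=6, G+C=6
Perfect-match Tm = 2(6) + 4(6) = 12 + 24 = 36°C
Mismatches (positions where the bases are not complementary): 3 (at positions 2, 3, 5)
Effective Tm = 36 − 3×6 = 36 − 18 = 18°C

18°C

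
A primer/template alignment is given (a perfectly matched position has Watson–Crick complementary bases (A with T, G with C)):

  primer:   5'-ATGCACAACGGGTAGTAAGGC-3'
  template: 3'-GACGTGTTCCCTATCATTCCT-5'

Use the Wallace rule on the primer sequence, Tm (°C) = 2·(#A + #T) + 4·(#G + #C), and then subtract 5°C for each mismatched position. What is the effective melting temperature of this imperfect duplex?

44°C

Primer base counts: A=7, T=3, G=7, C=4 → A+T=10, G+C=11
Perfect-match Tm = 2(10) + 4(11) = 20 + 44 = 64°C
Mismatches (positions where the bases are not complementary): 4 (at positions 1, 9, 12, 21)
Effective Tm = 64 − 4×5 = 64 − 20 = 44°C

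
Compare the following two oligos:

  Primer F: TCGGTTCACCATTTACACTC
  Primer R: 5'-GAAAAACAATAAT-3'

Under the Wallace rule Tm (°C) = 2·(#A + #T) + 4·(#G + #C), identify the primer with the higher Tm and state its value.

Primer F, 58°C

Primer F: A+T=11, G+C=9 → Tm = 2(11)+4(9) = 58°C
Primer R: A+T=11, G+C=2 → Tm = 2(11)+4(2) = 30°C
58°C vs 30°C → primer F is higher.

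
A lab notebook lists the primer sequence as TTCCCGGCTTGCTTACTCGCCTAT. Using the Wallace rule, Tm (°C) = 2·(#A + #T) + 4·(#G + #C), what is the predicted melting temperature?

Scanning the sequence gives T=9, C=9, G=4, A=2.
AT pairs contribute 11, GC pairs contribute 13.
Tm = 2×11 + 4×13 = 74°C

74°C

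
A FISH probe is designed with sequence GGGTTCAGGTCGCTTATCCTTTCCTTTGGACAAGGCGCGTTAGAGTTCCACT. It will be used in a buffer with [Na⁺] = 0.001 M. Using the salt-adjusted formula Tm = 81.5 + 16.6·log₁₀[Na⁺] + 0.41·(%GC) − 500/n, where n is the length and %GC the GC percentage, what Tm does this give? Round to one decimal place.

43.4°C

Length n = 52. Base counts: G=14, A=8, T=17, C=13
G+C = 27, so %GC = 27/52 × 100 = 51.923%
Salt term: 16.6 × (-3) = -49.8
GC term: 0.41 × 51.923 = 21.288; length term: −500/52 = −9.615
Tm = 81.5 + (-49.8) + 21.288 − 9.615 = 43.373 → 43.4°C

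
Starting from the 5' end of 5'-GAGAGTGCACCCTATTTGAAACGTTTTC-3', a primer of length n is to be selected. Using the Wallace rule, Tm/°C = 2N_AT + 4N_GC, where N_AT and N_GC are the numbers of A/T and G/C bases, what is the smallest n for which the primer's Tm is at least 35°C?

First 10 bases: GAGAGTGCAC → Tm = 32°C (< 35°C)
First 11 bases: GAGAGTGCACC → Tm = 36°C (≥ 35°C)
Since every base adds ≥2°C, Tm only increases with n, so the threshold is first crossed at n = 11.

n = 11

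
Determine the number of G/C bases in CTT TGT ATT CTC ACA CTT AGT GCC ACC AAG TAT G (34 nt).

14

Counting bases: T=12, G=5, A=8, C=9
G+C = 5 + 9 = 14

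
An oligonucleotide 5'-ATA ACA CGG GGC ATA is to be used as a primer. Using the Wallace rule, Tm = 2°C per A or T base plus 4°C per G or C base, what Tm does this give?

Counting bases: G=4, T=2, A=6, C=3
So N_AT = 8 and N_GC = 7.
Tm = 4·7 + 2·8 = 28 + 16 = 44°C

44°C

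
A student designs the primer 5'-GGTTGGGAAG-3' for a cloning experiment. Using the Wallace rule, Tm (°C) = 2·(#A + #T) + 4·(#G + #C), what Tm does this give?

32°C

Counting bases: G=6, T=2, A=2, C=0
A+T = 4, G+C = 6
Tm = 2×4 + 4×6 = 32°C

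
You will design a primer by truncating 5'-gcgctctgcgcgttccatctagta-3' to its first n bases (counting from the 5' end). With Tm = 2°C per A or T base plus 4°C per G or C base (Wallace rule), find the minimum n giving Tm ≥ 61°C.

n = 19

First 18 bases: GCGCTCTGCGCGTTCCAT → Tm = 60°C (< 61°C)
First 19 bases: GCGCTCTGCGCGTTCCATC → Tm = 64°C (≥ 61°C)
Since every base adds ≥2°C, Tm only increases with n, so the threshold is first crossed at n = 19.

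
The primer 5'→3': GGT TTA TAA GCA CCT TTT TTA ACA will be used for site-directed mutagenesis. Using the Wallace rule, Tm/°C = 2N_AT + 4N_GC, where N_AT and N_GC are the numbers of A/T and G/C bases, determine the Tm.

A=7, T=10, C=4, G=3
AT pairs contribute 17, GC pairs contribute 7.
Tm = 2×17 + 4×7 = 62°C

62°C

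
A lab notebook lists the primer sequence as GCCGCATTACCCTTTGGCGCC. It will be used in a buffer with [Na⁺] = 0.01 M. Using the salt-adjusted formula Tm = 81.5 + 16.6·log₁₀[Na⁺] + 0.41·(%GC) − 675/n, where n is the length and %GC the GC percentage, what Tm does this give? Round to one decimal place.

Length n = 21. Scanning the sequence gives A=2, T=5, G=5, C=9.
G+C = 14, so %GC = 14/21 × 100 = 66.667%
Salt term: 16.6 × (-2) = -33.2
GC term: 0.41 × 66.667 = 27.333; length term: −675/21 = −32.143
Tm = 81.5 + (-33.2) + 27.333 − 32.143 = 43.49 → 43.5°C

43.5°C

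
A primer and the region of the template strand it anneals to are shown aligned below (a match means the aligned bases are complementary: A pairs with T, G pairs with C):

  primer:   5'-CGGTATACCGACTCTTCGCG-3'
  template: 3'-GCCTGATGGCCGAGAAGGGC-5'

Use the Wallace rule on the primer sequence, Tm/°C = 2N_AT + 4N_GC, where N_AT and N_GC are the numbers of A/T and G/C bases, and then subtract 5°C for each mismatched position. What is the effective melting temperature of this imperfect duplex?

Primer base counts: A=3, T=5, G=5, C=7 → A+T=8, G+C=12
Perfect-match Tm = 2(8) + 4(12) = 16 + 48 = 64°C
Mismatches (positions where the bases are not complementary): 4 (at positions 4, 5, 11, 18)
Effective Tm = 64 − 4×5 = 64 − 20 = 44°C

44°C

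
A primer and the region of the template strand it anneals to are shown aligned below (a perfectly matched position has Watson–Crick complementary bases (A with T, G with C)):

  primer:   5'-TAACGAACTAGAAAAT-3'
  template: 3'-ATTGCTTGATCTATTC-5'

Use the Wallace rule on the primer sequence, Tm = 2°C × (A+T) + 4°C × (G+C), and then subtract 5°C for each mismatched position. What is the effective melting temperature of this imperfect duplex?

30°C

Primer base counts: A=9, T=3, G=2, C=2 → A+T=12, G+C=4
Perfect-match Tm = 2(12) + 4(4) = 24 + 16 = 40°C
Mismatches (positions where the bases are not complementary): 2 (at positions 13, 16)
Effective Tm = 40 − 2×5 = 40 − 10 = 30°C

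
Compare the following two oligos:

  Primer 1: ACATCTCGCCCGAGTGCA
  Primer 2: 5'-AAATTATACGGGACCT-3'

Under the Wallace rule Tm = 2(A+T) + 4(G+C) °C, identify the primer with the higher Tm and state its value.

Primer 1: A+T=7, G+C=11 → Tm = 2(7)+4(11) = 58°C
Primer 2: A+T=10, G+C=6 → Tm = 2(10)+4(6) = 44°C
58°C vs 44°C → primer 1 is higher.

Primer 1, 58°C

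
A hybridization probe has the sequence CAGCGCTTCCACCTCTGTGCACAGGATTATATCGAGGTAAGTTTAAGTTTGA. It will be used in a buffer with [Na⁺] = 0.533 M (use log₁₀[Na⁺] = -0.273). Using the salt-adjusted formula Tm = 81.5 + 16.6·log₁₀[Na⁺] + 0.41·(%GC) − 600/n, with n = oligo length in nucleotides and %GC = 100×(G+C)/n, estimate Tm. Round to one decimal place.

Length n = 52. Counting bases: C=11, G=12, A=13, T=16
G+C = 23, so %GC = 23/52 × 100 = 44.231%
Salt term: 16.6 × (-0.273) = -4.532
GC term: 0.41 × 44.231 = 18.135; length term: −600/52 = −11.538
Tm = 81.5 + (-4.532) + 18.135 − 11.538 = 83.565 → 83.6°C

83.6°C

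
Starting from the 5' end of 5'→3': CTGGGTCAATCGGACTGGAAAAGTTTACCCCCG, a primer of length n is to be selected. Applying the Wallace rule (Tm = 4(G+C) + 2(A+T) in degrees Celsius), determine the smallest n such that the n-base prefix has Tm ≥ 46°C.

n = 15

First 14 bases: CTGGGTCAATCGGA → Tm = 44°C (< 46°C)
First 15 bases: CTGGGTCAATCGGAC → Tm = 48°C (≥ 46°C)
Each additional base adds 2°C (A/T) or 4°C (G/C), so Tm is non-decreasing in n; n = 15 is the first length to reach 46°C.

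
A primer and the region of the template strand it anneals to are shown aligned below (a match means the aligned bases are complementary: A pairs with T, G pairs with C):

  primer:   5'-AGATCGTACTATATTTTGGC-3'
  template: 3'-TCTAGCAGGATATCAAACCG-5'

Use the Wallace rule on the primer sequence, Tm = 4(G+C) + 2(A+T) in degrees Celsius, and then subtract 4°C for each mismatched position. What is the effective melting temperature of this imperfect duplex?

46°C

Primer base counts: A=5, T=8, G=4, C=3 → A+T=13, G+C=7
Perfect-match Tm = 2(13) + 4(7) = 26 + 28 = 54°C
Mismatches (positions where the bases are not complementary): 2 (at positions 8, 14)
Effective Tm = 54 − 2×4 = 54 − 8 = 46°C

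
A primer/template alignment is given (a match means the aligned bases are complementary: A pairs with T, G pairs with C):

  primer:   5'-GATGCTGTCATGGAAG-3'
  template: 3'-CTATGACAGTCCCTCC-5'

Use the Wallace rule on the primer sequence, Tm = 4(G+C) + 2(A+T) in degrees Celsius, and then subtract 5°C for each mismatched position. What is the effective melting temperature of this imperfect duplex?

33°C

Primer base counts: A=4, T=4, G=6, C=2 → A+T=8, G+C=8
Perfect-match Tm = 2(8) + 4(8) = 16 + 32 = 48°C
Mismatches (positions where the bases are not complementary): 3 (at positions 4, 11, 15)
Effective Tm = 48 − 3×5 = 48 − 15 = 33°C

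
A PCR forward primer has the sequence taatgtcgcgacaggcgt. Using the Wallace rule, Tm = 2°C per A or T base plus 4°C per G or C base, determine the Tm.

56°C

A=4, G=6, T=4, C=4
A+T = 8, G+C = 10
Tm = 2×8 + 4×10 = 56°C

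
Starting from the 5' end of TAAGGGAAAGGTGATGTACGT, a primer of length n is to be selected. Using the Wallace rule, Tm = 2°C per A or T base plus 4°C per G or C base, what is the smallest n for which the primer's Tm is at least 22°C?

n = 8

First 7 bases: TAAGGGA → Tm = 20°C (< 22°C)
First 8 bases: TAAGGGAA → Tm = 22°C (≥ 22°C)
Since every base adds ≥2°C, Tm only increases with n, so the threshold is first crossed at n = 8.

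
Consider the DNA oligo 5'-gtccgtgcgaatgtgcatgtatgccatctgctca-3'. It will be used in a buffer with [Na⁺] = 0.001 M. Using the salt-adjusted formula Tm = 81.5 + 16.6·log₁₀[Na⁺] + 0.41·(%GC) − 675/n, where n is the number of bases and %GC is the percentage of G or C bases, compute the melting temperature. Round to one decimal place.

33.6°C

Length n = 34. G=9, T=10, A=6, C=9
G+C = 18, so %GC = 18/34 × 100 = 52.941%
Salt term: 16.6 × (-3) = -49.8
GC term: 0.41 × 52.941 = 21.706; length term: −675/34 = −19.853
Tm = 81.5 + (-49.8) + 21.706 − 19.853 = 33.553 → 33.6°C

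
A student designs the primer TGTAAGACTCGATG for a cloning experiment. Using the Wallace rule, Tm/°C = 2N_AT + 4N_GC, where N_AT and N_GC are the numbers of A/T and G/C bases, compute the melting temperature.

Scanning the sequence gives G=4, T=4, C=2, A=4.
So N_AT = 8 and N_GC = 6.
Tm = 2(8) + 4(6) = 16 + 24 = 40°C

40°C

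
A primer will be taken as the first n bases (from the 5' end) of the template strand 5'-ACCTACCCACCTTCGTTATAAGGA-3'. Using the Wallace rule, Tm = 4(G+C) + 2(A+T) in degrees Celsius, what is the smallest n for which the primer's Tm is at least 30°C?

n = 10

First 9 bases: ACCTACCCA → Tm = 28°C (< 30°C)
First 10 bases: ACCTACCCAC → Tm = 32°C (≥ 30°C)
Each additional base adds 2°C (A/T) or 4°C (G/C), so Tm is non-decreasing in n; n = 10 is the first length to reach 30°C.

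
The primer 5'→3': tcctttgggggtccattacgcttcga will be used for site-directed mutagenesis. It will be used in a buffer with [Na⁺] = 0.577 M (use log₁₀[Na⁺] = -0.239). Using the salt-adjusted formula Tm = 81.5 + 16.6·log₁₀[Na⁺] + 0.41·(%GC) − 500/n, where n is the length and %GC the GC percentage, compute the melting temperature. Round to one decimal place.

80.4°C

Length n = 26. Scanning the sequence gives G=7, C=7, T=9, A=3.
G+C = 14, so %GC = 14/26 × 100 = 53.846%
Salt term: 16.6 × (-0.239) = -3.967
GC term: 0.41 × 53.846 = 22.077; length term: −500/26 = −19.231
Tm = 81.5 + (-3.967) + 22.077 − 19.231 = 80.379 → 80.4°C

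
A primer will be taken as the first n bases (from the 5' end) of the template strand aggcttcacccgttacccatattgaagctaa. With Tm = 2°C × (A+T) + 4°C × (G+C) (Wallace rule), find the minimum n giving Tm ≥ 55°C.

n = 18

First 17 bases: AGGCTTCACCCGTTACC → Tm = 54°C (< 55°C)
First 18 bases: AGGCTTCACCCGTTACCC → Tm = 58°C (≥ 55°C)
Each additional base adds 2°C (A/T) or 4°C (G/C), so Tm is non-decreasing in n; n = 18 is the first length to reach 55°C.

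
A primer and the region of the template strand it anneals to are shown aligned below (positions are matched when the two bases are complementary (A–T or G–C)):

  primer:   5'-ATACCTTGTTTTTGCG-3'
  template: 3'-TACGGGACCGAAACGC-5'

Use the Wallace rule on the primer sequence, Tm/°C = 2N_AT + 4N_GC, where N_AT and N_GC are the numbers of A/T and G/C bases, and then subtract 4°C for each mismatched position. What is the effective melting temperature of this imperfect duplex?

Primer base counts: A=2, T=8, G=3, C=3 → A+T=10, G+C=6
Perfect-match Tm = 2(10) + 4(6) = 20 + 24 = 44°C
Mismatches (positions where the bases are not complementary): 4 (at positions 3, 6, 9, 10)
Effective Tm = 44 − 4×4 = 44 − 16 = 28°C

28°C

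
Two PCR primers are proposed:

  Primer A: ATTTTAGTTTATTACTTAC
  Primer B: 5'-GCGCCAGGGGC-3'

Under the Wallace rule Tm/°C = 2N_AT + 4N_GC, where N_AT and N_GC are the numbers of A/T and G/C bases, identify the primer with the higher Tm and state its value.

Primer A: A+T=16, G+C=3 → Tm = 2(16)+4(3) = 44°C
Primer B: A+T=1, G+C=10 → Tm = 2(1)+4(10) = 42°C
44°C vs 42°C → primer A is higher.

Primer A, 44°C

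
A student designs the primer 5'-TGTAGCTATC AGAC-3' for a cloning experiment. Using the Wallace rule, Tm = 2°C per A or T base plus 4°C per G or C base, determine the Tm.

C=3, A=4, T=4, G=3
So N_AT = 8 and N_GC = 6.
Tm = 2(8) + 4(6) = 16 + 24 = 40°C

40°C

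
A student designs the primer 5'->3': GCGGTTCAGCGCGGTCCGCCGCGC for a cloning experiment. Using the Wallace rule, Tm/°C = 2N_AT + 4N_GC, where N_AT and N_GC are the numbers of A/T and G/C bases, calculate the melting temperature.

Counting bases: T=3, A=1, C=10, G=10
A+T = 4, G+C = 20
Tm = 4·20 + 2·4 = 80 + 8 = 88°C

88°C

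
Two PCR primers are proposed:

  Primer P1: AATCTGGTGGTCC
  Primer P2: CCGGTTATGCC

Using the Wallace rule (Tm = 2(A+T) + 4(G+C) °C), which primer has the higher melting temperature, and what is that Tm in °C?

Primer P1, 40°C

Primer P1: A+T=6, G+C=7 → Tm = 2(6)+4(7) = 40°C
Primer P2: A+T=4, G+C=7 → Tm = 2(4)+4(7) = 36°C
40°C vs 36°C → primer P1 is higher.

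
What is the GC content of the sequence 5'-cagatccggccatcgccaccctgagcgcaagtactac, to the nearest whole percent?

62%

C=15, T=5, G=8, A=9
G+C = 8 + 15 = 23 out of 37 bases
%GC = 23/37 × 100 = 62.16% ≈ 62%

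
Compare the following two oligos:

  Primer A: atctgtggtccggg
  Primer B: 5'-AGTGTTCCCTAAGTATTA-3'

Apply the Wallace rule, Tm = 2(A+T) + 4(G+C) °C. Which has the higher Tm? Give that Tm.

Primer B, 48°C

Primer A: A+T=5, G+C=9 → Tm = 2(5)+4(9) = 46°C
Primer B: A+T=12, G+C=6 → Tm = 2(12)+4(6) = 48°C
46°C vs 48°C → primer B is higher.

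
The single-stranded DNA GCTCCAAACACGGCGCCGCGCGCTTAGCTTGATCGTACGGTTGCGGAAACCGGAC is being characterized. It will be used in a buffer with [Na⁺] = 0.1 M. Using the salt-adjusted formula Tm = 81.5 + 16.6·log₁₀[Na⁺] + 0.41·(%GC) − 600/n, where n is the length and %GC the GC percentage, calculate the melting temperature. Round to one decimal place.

Length n = 55. Counting bases: T=9, A=11, G=17, C=18
G+C = 35, so %GC = 35/55 × 100 = 63.636%
Salt term: 16.6 × (-1) = -16.6
GC term: 0.41 × 63.636 = 26.091; length term: −600/55 = −10.909
Tm = 81.5 + (-16.6) + 26.091 − 10.909 = 80.082 → 80.1°C

80.1°C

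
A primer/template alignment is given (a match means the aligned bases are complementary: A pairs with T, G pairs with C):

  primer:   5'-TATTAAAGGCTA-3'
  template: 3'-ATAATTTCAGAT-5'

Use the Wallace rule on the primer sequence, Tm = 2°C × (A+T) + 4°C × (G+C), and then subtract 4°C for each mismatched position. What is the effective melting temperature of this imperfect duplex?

Primer base counts: A=5, T=4, G=2, C=1 → A+T=9, G+C=3
Perfect-match Tm = 2(9) + 4(3) = 18 + 12 = 30°C
Mismatches (positions where the bases are not complementary): 1 (at position 9)
Effective Tm = 30 − 1×4 = 30 − 4 = 26°C

26°C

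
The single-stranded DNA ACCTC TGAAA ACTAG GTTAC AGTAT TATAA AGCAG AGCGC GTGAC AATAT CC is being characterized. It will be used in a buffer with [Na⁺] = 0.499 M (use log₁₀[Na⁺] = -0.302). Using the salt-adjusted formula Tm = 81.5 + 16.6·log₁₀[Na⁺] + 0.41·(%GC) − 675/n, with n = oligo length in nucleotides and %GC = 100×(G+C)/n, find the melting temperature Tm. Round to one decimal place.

Length n = 52. Counting bases: A=19, T=12, C=11, G=10
G+C = 21, so %GC = 21/52 × 100 = 40.385%
Salt term: 16.6 × (-0.302) = -5.013
GC term: 0.41 × 40.385 = 16.558; length term: −675/52 = −12.981
Tm = 81.5 + (-5.013) + 16.558 − 12.981 = 80.064 → 80.1°C

80.1°C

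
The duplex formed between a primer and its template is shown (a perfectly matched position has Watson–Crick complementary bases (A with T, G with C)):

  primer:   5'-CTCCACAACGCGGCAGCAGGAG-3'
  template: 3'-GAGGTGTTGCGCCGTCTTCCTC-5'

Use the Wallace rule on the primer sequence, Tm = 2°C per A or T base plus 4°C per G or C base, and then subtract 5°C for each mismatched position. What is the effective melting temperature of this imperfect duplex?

69°C

Primer base counts: A=6, T=1, G=7, C=8 → A+T=7, G+C=15
Perfect-match Tm = 2(7) + 4(15) = 14 + 60 = 74°C
Mismatches (positions where the bases are not complementary): 1 (at position 17)
Effective Tm = 74 − 1×5 = 74 − 5 = 69°C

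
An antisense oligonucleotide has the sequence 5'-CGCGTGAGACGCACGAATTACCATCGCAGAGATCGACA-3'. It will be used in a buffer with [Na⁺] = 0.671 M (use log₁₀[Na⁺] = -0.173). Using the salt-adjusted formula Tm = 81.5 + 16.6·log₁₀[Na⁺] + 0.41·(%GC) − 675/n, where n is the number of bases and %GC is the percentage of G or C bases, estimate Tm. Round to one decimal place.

83.5°C

Length n = 38. A=12, G=10, T=5, C=11
G+C = 21, so %GC = 21/38 × 100 = 55.263%
Salt term: 16.6 × (-0.173) = -2.872
GC term: 0.41 × 55.263 = 22.658; length term: −675/38 = −17.763
Tm = 81.5 + (-2.872) + 22.658 − 17.763 = 83.523 → 83.5°C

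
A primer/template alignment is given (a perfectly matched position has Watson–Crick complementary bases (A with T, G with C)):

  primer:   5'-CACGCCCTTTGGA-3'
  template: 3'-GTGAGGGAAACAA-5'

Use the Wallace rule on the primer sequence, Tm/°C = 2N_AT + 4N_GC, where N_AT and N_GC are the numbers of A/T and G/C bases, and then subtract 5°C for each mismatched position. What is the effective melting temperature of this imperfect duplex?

Primer base counts: A=2, T=3, G=3, C=5 → A+T=5, G+C=8
Perfect-match Tm = 2(5) + 4(8) = 10 + 32 = 42°C
Mismatches (positions where the bases are not complementary): 3 (at positions 4, 12, 13)
Effective Tm = 42 − 3×5 = 42 − 15 = 27°C

27°C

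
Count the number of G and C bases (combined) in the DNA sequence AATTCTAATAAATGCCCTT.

5

Counting bases: G=1, T=7, C=4, A=7
Total G or C: 1 + 4 = 5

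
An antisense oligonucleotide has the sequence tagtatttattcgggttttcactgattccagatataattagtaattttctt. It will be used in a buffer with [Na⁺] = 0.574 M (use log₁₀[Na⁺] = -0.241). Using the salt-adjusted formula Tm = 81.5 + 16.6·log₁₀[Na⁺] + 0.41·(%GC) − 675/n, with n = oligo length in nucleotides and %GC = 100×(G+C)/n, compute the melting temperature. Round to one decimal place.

74.7°C

Length n = 51. Base counts: T=25, C=6, A=13, G=7
G+C = 13, so %GC = 13/51 × 100 = 25.49%
Salt term: 16.6 × (-0.241) = -4.001
GC term: 0.41 × 25.49 = 10.451; length term: −675/51 = −13.235
Tm = 81.5 + (-4.001) + 10.451 − 13.235 = 74.715 → 74.7°C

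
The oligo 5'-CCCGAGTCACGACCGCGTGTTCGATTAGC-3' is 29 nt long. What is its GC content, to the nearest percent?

62%

C=10, A=5, T=6, G=8
G+C = 8 + 10 = 18 out of 29 bases
%GC = 18/29 × 100 = 62.07% ≈ 62%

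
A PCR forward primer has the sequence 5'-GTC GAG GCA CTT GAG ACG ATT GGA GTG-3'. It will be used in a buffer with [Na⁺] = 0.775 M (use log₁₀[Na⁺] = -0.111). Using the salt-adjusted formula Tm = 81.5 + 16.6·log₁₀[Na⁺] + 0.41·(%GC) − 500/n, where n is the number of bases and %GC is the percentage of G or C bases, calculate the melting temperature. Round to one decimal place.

Length n = 27. Base counts: A=6, C=4, T=6, G=11
G+C = 15, so %GC = 15/27 × 100 = 55.556%
Salt term: 16.6 × (-0.111) = -1.843
GC term: 0.41 × 55.556 = 22.778; length term: −500/27 = −18.519
Tm = 81.5 + (-1.843) + 22.778 − 18.519 = 83.916 → 83.9°C

83.9°C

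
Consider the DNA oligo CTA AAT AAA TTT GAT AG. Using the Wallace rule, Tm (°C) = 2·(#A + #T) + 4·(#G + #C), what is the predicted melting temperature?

Counting bases: G=2, A=8, C=1, T=6
So N_AT = 14 and N_GC = 3.
Tm = 2×14 + 4×3 = 40°C

40°C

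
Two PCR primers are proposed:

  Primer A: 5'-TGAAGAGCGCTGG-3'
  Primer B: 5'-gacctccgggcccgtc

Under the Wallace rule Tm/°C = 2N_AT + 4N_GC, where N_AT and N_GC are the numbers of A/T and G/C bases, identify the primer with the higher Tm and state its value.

Primer B, 58°C

Primer A: A+T=5, G+C=8 → Tm = 2(5)+4(8) = 42°C
Primer B: A+T=3, G+C=13 → Tm = 2(3)+4(13) = 58°C
42°C vs 58°C → primer B is higher.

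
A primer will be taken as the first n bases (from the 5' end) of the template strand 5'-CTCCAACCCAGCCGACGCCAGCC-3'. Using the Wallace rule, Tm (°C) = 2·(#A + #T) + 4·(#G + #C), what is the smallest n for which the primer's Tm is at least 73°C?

First 21 bases: CTCCAACCCAGCCGACGCCAG → Tm = 72°C (< 73°C)
First 22 bases: CTCCAACCCAGCCGACGCCAGC → Tm = 76°C (≥ 73°C)
Since every base adds ≥2°C, Tm only increases with n, so the threshold is first crossed at n = 22.

n = 22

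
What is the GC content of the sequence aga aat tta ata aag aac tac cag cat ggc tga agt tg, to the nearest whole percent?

C=5, T=9, G=8, A=16
G+C = 8 + 5 = 13 out of 38 bases
%GC = 13/38 × 100 = 34.21% ≈ 34%

34%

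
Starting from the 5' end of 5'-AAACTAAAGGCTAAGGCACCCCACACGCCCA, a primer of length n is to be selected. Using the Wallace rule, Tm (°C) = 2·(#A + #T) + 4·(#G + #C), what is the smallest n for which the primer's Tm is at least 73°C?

First 24 bases: AAACTAAAGGCTAAGGCACCCCAC → Tm = 72°C (< 73°C)
First 25 bases: AAACTAAAGGCTAAGGCACCCCACA → Tm = 74°C (≥ 73°C)
Since every base adds ≥2°C, Tm only increases with n, so the threshold is first crossed at n = 25.

n = 25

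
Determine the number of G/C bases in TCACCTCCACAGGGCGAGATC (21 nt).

C=8, T=3, G=5, A=5
G+C = 5 + 8 = 13

13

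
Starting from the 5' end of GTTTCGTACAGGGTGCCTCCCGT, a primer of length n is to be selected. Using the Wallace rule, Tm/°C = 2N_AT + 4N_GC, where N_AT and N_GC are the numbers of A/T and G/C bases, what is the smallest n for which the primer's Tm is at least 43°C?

n = 15

First 14 bases: GTTTCGTACAGGGT → Tm = 42°C (< 43°C)
First 15 bases: GTTTCGTACAGGGTG → Tm = 46°C (≥ 43°C)
Since every base adds ≥2°C, Tm only increases with n, so the threshold is first crossed at n = 15.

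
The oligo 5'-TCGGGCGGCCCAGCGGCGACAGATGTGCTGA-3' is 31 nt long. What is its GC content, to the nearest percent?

71%

Scanning the sequence gives A=5, C=9, T=4, G=13.
G+C = 13 + 9 = 22 out of 31 bases
%GC = 22/31 × 100 = 70.97% ≈ 71%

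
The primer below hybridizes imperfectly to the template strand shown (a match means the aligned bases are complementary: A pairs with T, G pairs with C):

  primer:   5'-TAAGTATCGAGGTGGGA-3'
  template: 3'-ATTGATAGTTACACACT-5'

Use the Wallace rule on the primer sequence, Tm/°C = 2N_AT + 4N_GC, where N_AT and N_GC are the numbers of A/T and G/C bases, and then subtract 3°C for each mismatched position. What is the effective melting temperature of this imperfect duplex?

Primer base counts: A=5, T=4, G=7, C=1 → A+T=9, G+C=8
Perfect-match Tm = 2(9) + 4(8) = 18 + 32 = 50°C
Mismatches (positions where the bases are not complementary): 4 (at positions 4, 9, 11, 15)
Effective Tm = 50 − 4×3 = 50 − 12 = 38°C

38°C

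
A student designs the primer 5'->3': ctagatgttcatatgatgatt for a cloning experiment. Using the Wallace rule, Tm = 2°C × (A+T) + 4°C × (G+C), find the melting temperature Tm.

54°C

A=6, T=9, C=2, G=4
So N_AT = 15 and N_GC = 6.
Tm = 4·6 + 2·15 = 24 + 30 = 54°C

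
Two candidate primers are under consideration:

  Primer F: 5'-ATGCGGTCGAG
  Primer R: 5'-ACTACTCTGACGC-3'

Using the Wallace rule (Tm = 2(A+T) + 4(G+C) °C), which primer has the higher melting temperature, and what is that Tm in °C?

Primer R, 40°C

Primer F: A+T=4, G+C=7 → Tm = 2(4)+4(7) = 36°C
Primer R: A+T=6, G+C=7 → Tm = 2(6)+4(7) = 40°C
36°C vs 40°C → primer R is higher.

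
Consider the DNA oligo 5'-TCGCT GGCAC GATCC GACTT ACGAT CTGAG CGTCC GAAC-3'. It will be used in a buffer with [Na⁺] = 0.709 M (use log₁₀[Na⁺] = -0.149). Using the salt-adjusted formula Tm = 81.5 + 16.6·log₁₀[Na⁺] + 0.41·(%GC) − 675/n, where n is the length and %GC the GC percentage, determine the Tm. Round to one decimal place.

85.9°C

Length n = 39. Base counts: T=8, A=8, G=10, C=13
G+C = 23, so %GC = 23/39 × 100 = 58.974%
Salt term: 16.6 × (-0.149) = -2.473
GC term: 0.41 × 58.974 = 24.179; length term: −675/39 = −17.308
Tm = 81.5 + (-2.473) + 24.179 − 17.308 = 85.898 → 85.9°C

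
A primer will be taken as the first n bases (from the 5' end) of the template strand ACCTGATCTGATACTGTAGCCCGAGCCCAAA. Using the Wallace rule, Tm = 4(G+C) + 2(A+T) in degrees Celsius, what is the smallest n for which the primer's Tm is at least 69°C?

n = 23

First 22 bases: ACCTGATCTGATACTGTAGCCC → Tm = 66°C (< 69°C)
First 23 bases: ACCTGATCTGATACTGTAGCCCG → Tm = 70°C (≥ 69°C)
Each additional base adds 2°C (A/T) or 4°C (G/C), so Tm is non-decreasing in n; n = 23 is the first length to reach 69°C.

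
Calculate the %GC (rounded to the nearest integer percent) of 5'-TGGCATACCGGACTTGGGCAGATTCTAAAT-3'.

Counting bases: T=8, G=8, A=8, C=6
G+C = 8 + 6 = 14 out of 30 bases
%GC = 14/30 × 100 = 46.67% ≈ 47%

47%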